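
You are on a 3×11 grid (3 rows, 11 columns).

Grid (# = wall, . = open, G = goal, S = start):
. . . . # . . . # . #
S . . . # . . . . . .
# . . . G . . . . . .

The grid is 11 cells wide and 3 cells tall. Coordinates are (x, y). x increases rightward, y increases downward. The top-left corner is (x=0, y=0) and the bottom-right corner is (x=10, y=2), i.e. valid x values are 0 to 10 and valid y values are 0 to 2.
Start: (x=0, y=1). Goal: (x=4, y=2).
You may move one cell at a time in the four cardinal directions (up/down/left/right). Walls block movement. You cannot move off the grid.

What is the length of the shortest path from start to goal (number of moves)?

Answer: Shortest path length: 5

Derivation:
BFS from (x=0, y=1) until reaching (x=4, y=2):
  Distance 0: (x=0, y=1)
  Distance 1: (x=0, y=0), (x=1, y=1)
  Distance 2: (x=1, y=0), (x=2, y=1), (x=1, y=2)
  Distance 3: (x=2, y=0), (x=3, y=1), (x=2, y=2)
  Distance 4: (x=3, y=0), (x=3, y=2)
  Distance 5: (x=4, y=2)  <- goal reached here
One shortest path (5 moves): (x=0, y=1) -> (x=1, y=1) -> (x=2, y=1) -> (x=3, y=1) -> (x=3, y=2) -> (x=4, y=2)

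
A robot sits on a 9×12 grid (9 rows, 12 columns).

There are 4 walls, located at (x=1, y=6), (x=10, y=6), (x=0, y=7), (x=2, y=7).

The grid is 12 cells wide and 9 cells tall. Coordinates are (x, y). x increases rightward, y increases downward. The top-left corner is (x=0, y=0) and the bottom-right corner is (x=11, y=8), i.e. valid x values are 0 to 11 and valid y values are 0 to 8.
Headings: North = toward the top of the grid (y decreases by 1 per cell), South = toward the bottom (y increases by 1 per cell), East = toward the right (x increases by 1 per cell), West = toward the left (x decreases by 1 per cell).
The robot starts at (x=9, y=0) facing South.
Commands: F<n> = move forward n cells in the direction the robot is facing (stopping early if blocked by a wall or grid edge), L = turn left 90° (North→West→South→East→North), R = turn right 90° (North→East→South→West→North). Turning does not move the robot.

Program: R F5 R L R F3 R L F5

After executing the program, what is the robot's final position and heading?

Start: (x=9, y=0), facing South
  R: turn right, now facing West
  F5: move forward 5, now at (x=4, y=0)
  R: turn right, now facing North
  L: turn left, now facing West
  R: turn right, now facing North
  F3: move forward 0/3 (blocked), now at (x=4, y=0)
  R: turn right, now facing East
  L: turn left, now facing North
  F5: move forward 0/5 (blocked), now at (x=4, y=0)
Final: (x=4, y=0), facing North

Answer: Final position: (x=4, y=0), facing North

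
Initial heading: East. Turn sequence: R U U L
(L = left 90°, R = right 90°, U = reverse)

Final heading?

Answer: Final heading: East

Derivation:
Start: East
  R (right (90° clockwise)) -> South
  U (U-turn (180°)) -> North
  U (U-turn (180°)) -> South
  L (left (90° counter-clockwise)) -> East
Final: East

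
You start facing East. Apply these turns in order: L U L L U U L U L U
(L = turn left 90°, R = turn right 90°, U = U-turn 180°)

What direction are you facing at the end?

Answer: Final heading: South

Derivation:
Start: East
  L (left (90° counter-clockwise)) -> North
  U (U-turn (180°)) -> South
  L (left (90° counter-clockwise)) -> East
  L (left (90° counter-clockwise)) -> North
  U (U-turn (180°)) -> South
  U (U-turn (180°)) -> North
  L (left (90° counter-clockwise)) -> West
  U (U-turn (180°)) -> East
  L (left (90° counter-clockwise)) -> North
  U (U-turn (180°)) -> South
Final: South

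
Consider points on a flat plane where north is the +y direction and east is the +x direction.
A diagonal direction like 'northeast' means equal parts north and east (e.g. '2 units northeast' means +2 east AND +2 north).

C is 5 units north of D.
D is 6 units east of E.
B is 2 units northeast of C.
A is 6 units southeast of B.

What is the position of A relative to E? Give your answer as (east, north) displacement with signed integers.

Answer: A is at (east=14, north=1) relative to E.

Derivation:
Place E at the origin (east=0, north=0).
  D is 6 units east of E: delta (east=+6, north=+0); D at (east=6, north=0).
  C is 5 units north of D: delta (east=+0, north=+5); C at (east=6, north=5).
  B is 2 units northeast of C: delta (east=+2, north=+2); B at (east=8, north=7).
  A is 6 units southeast of B: delta (east=+6, north=-6); A at (east=14, north=1).
Therefore A relative to E: (east=14, north=1).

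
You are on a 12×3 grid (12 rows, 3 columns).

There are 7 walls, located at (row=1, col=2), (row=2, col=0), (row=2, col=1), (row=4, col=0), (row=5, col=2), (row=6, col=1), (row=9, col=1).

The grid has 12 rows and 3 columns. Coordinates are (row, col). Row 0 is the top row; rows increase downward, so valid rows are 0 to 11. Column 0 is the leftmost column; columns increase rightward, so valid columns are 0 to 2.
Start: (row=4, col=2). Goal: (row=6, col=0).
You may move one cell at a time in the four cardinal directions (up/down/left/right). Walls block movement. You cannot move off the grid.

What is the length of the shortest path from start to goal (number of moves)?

Answer: Shortest path length: 4

Derivation:
BFS from (row=4, col=2) until reaching (row=6, col=0):
  Distance 0: (row=4, col=2)
  Distance 1: (row=3, col=2), (row=4, col=1)
  Distance 2: (row=2, col=2), (row=3, col=1), (row=5, col=1)
  Distance 3: (row=3, col=0), (row=5, col=0)
  Distance 4: (row=6, col=0)  <- goal reached here
One shortest path (4 moves): (row=4, col=2) -> (row=4, col=1) -> (row=5, col=1) -> (row=5, col=0) -> (row=6, col=0)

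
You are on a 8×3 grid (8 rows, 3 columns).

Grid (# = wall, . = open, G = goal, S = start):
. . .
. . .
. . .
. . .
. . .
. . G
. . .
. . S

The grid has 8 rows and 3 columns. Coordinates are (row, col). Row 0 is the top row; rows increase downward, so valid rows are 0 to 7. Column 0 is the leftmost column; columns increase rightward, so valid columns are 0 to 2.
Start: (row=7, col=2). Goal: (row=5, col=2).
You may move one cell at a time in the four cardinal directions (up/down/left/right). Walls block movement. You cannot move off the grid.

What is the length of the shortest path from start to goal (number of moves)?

Answer: Shortest path length: 2

Derivation:
BFS from (row=7, col=2) until reaching (row=5, col=2):
  Distance 0: (row=7, col=2)
  Distance 1: (row=6, col=2), (row=7, col=1)
  Distance 2: (row=5, col=2), (row=6, col=1), (row=7, col=0)  <- goal reached here
One shortest path (2 moves): (row=7, col=2) -> (row=6, col=2) -> (row=5, col=2)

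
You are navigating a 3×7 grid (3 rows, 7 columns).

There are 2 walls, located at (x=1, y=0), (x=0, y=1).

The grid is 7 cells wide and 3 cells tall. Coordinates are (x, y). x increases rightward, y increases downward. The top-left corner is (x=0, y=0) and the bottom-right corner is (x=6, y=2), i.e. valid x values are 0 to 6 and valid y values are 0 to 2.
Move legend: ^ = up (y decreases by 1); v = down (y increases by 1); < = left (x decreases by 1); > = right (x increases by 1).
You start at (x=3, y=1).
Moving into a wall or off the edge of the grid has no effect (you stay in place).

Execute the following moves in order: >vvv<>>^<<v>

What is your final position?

Answer: Final position: (x=4, y=2)

Derivation:
Start: (x=3, y=1)
  > (right): (x=3, y=1) -> (x=4, y=1)
  v (down): (x=4, y=1) -> (x=4, y=2)
  v (down): blocked, stay at (x=4, y=2)
  v (down): blocked, stay at (x=4, y=2)
  < (left): (x=4, y=2) -> (x=3, y=2)
  > (right): (x=3, y=2) -> (x=4, y=2)
  > (right): (x=4, y=2) -> (x=5, y=2)
  ^ (up): (x=5, y=2) -> (x=5, y=1)
  < (left): (x=5, y=1) -> (x=4, y=1)
  < (left): (x=4, y=1) -> (x=3, y=1)
  v (down): (x=3, y=1) -> (x=3, y=2)
  > (right): (x=3, y=2) -> (x=4, y=2)
Final: (x=4, y=2)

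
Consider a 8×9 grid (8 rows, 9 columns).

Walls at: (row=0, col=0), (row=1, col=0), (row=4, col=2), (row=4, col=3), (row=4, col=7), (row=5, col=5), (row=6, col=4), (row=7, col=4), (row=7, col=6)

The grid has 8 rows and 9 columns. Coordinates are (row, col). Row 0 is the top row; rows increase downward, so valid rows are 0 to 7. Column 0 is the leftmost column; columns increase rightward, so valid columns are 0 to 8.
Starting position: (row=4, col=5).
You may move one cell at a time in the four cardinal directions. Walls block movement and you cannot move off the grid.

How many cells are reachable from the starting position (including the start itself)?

Answer: Reachable cells: 63

Derivation:
BFS flood-fill from (row=4, col=5):
  Distance 0: (row=4, col=5)
  Distance 1: (row=3, col=5), (row=4, col=4), (row=4, col=6)
  Distance 2: (row=2, col=5), (row=3, col=4), (row=3, col=6), (row=5, col=4), (row=5, col=6)
  Distance 3: (row=1, col=5), (row=2, col=4), (row=2, col=6), (row=3, col=3), (row=3, col=7), (row=5, col=3), (row=5, col=7), (row=6, col=6)
  Distance 4: (row=0, col=5), (row=1, col=4), (row=1, col=6), (row=2, col=3), (row=2, col=7), (row=3, col=2), (row=3, col=8), (row=5, col=2), (row=5, col=8), (row=6, col=3), (row=6, col=5), (row=6, col=7)
  Distance 5: (row=0, col=4), (row=0, col=6), (row=1, col=3), (row=1, col=7), (row=2, col=2), (row=2, col=8), (row=3, col=1), (row=4, col=8), (row=5, col=1), (row=6, col=2), (row=6, col=8), (row=7, col=3), (row=7, col=5), (row=7, col=7)
  Distance 6: (row=0, col=3), (row=0, col=7), (row=1, col=2), (row=1, col=8), (row=2, col=1), (row=3, col=0), (row=4, col=1), (row=5, col=0), (row=6, col=1), (row=7, col=2), (row=7, col=8)
  Distance 7: (row=0, col=2), (row=0, col=8), (row=1, col=1), (row=2, col=0), (row=4, col=0), (row=6, col=0), (row=7, col=1)
  Distance 8: (row=0, col=1), (row=7, col=0)
Total reachable: 63 (grid has 63 open cells total)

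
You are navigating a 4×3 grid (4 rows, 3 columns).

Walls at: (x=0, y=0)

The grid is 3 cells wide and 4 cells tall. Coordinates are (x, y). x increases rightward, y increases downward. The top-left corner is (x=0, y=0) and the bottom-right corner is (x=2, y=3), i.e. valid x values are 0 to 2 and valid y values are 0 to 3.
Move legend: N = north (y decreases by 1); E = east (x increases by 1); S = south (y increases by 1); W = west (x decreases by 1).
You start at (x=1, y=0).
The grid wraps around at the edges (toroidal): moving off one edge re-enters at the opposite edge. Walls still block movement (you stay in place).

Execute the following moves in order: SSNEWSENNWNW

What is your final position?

Start: (x=1, y=0)
  S (south): (x=1, y=0) -> (x=1, y=1)
  S (south): (x=1, y=1) -> (x=1, y=2)
  N (north): (x=1, y=2) -> (x=1, y=1)
  E (east): (x=1, y=1) -> (x=2, y=1)
  W (west): (x=2, y=1) -> (x=1, y=1)
  S (south): (x=1, y=1) -> (x=1, y=2)
  E (east): (x=1, y=2) -> (x=2, y=2)
  N (north): (x=2, y=2) -> (x=2, y=1)
  N (north): (x=2, y=1) -> (x=2, y=0)
  W (west): (x=2, y=0) -> (x=1, y=0)
  N (north): (x=1, y=0) -> (x=1, y=3)
  W (west): (x=1, y=3) -> (x=0, y=3)
Final: (x=0, y=3)

Answer: Final position: (x=0, y=3)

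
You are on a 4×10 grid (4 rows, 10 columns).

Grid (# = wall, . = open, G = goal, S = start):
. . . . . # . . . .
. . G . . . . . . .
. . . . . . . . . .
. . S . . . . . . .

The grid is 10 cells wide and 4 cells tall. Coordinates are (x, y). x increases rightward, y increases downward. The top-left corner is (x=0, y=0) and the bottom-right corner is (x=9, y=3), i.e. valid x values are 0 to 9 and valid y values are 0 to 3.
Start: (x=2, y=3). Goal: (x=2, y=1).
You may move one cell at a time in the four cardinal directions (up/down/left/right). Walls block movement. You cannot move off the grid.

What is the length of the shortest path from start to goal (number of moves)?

Answer: Shortest path length: 2

Derivation:
BFS from (x=2, y=3) until reaching (x=2, y=1):
  Distance 0: (x=2, y=3)
  Distance 1: (x=2, y=2), (x=1, y=3), (x=3, y=3)
  Distance 2: (x=2, y=1), (x=1, y=2), (x=3, y=2), (x=0, y=3), (x=4, y=3)  <- goal reached here
One shortest path (2 moves): (x=2, y=3) -> (x=2, y=2) -> (x=2, y=1)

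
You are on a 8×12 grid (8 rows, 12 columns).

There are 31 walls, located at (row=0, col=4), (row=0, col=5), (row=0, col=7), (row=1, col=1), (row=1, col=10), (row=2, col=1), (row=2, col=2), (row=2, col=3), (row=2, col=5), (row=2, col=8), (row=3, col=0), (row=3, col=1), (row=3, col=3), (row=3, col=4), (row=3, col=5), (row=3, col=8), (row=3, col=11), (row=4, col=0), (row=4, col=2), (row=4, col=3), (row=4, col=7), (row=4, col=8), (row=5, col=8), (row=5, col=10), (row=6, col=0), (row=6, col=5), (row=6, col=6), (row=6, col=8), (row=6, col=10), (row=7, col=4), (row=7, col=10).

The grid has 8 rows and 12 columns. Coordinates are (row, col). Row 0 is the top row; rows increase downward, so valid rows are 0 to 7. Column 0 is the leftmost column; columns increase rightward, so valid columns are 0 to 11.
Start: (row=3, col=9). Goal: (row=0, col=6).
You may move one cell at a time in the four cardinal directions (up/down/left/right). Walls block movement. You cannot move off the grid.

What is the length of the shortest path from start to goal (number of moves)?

Answer: Shortest path length: 6

Derivation:
BFS from (row=3, col=9) until reaching (row=0, col=6):
  Distance 0: (row=3, col=9)
  Distance 1: (row=2, col=9), (row=3, col=10), (row=4, col=9)
  Distance 2: (row=1, col=9), (row=2, col=10), (row=4, col=10), (row=5, col=9)
  Distance 3: (row=0, col=9), (row=1, col=8), (row=2, col=11), (row=4, col=11), (row=6, col=9)
  Distance 4: (row=0, col=8), (row=0, col=10), (row=1, col=7), (row=1, col=11), (row=5, col=11), (row=7, col=9)
  Distance 5: (row=0, col=11), (row=1, col=6), (row=2, col=7), (row=6, col=11), (row=7, col=8)
  Distance 6: (row=0, col=6), (row=1, col=5), (row=2, col=6), (row=3, col=7), (row=7, col=7), (row=7, col=11)  <- goal reached here
One shortest path (6 moves): (row=3, col=9) -> (row=2, col=9) -> (row=1, col=9) -> (row=1, col=8) -> (row=1, col=7) -> (row=1, col=6) -> (row=0, col=6)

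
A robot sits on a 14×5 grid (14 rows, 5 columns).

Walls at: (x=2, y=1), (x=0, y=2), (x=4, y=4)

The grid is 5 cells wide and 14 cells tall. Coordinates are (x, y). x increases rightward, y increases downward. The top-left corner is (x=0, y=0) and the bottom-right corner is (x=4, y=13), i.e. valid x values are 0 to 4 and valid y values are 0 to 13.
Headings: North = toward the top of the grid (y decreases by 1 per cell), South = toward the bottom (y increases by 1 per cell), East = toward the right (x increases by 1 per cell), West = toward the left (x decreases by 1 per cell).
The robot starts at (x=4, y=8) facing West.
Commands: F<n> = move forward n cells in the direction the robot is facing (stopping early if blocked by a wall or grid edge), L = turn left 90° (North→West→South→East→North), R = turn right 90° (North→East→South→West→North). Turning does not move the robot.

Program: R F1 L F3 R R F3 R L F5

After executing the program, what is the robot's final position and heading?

Start: (x=4, y=8), facing West
  R: turn right, now facing North
  F1: move forward 1, now at (x=4, y=7)
  L: turn left, now facing West
  F3: move forward 3, now at (x=1, y=7)
  R: turn right, now facing North
  R: turn right, now facing East
  F3: move forward 3, now at (x=4, y=7)
  R: turn right, now facing South
  L: turn left, now facing East
  F5: move forward 0/5 (blocked), now at (x=4, y=7)
Final: (x=4, y=7), facing East

Answer: Final position: (x=4, y=7), facing East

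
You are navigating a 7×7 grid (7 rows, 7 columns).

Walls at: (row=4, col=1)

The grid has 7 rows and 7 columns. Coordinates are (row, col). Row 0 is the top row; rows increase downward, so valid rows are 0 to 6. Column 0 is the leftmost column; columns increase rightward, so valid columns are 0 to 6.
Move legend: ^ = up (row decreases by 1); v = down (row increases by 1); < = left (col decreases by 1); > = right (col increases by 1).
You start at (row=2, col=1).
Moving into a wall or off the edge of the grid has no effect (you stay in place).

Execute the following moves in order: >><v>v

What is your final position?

Answer: Final position: (row=4, col=3)

Derivation:
Start: (row=2, col=1)
  > (right): (row=2, col=1) -> (row=2, col=2)
  > (right): (row=2, col=2) -> (row=2, col=3)
  < (left): (row=2, col=3) -> (row=2, col=2)
  v (down): (row=2, col=2) -> (row=3, col=2)
  > (right): (row=3, col=2) -> (row=3, col=3)
  v (down): (row=3, col=3) -> (row=4, col=3)
Final: (row=4, col=3)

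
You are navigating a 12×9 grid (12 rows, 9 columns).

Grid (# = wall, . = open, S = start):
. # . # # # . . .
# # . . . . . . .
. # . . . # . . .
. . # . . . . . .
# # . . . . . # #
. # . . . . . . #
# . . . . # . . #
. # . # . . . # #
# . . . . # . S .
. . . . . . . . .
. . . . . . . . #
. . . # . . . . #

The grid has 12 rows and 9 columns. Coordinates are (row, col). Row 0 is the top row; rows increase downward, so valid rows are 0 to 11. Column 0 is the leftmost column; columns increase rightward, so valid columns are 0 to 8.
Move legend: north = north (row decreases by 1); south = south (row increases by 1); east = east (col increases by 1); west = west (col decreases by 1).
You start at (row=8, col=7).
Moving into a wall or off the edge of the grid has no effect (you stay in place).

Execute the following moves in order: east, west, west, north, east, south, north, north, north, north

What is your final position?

Answer: Final position: (row=4, col=6)

Derivation:
Start: (row=8, col=7)
  east (east): (row=8, col=7) -> (row=8, col=8)
  west (west): (row=8, col=8) -> (row=8, col=7)
  west (west): (row=8, col=7) -> (row=8, col=6)
  north (north): (row=8, col=6) -> (row=7, col=6)
  east (east): blocked, stay at (row=7, col=6)
  south (south): (row=7, col=6) -> (row=8, col=6)
  north (north): (row=8, col=6) -> (row=7, col=6)
  north (north): (row=7, col=6) -> (row=6, col=6)
  north (north): (row=6, col=6) -> (row=5, col=6)
  north (north): (row=5, col=6) -> (row=4, col=6)
Final: (row=4, col=6)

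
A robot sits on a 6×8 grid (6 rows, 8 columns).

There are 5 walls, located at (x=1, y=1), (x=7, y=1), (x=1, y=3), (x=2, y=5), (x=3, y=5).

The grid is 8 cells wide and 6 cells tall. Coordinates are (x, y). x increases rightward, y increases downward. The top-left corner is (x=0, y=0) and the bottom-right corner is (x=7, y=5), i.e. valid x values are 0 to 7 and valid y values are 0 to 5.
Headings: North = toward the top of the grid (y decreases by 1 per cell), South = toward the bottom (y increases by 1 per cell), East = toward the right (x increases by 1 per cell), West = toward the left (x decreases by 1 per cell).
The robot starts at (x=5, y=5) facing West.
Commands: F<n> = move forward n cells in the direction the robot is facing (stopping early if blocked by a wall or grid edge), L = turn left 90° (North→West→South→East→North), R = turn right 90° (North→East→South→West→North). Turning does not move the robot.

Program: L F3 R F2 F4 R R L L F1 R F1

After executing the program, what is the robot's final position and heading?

Answer: Final position: (x=4, y=4), facing North

Derivation:
Start: (x=5, y=5), facing West
  L: turn left, now facing South
  F3: move forward 0/3 (blocked), now at (x=5, y=5)
  R: turn right, now facing West
  F2: move forward 1/2 (blocked), now at (x=4, y=5)
  F4: move forward 0/4 (blocked), now at (x=4, y=5)
  R: turn right, now facing North
  R: turn right, now facing East
  L: turn left, now facing North
  L: turn left, now facing West
  F1: move forward 0/1 (blocked), now at (x=4, y=5)
  R: turn right, now facing North
  F1: move forward 1, now at (x=4, y=4)
Final: (x=4, y=4), facing North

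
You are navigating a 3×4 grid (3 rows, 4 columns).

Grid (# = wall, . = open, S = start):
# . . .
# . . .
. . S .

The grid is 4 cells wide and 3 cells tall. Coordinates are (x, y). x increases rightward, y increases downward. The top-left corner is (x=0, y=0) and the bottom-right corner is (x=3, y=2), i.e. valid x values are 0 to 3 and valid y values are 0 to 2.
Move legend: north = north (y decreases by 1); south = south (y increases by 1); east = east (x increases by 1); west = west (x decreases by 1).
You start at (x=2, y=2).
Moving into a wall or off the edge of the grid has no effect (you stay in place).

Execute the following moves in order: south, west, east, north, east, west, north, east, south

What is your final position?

Start: (x=2, y=2)
  south (south): blocked, stay at (x=2, y=2)
  west (west): (x=2, y=2) -> (x=1, y=2)
  east (east): (x=1, y=2) -> (x=2, y=2)
  north (north): (x=2, y=2) -> (x=2, y=1)
  east (east): (x=2, y=1) -> (x=3, y=1)
  west (west): (x=3, y=1) -> (x=2, y=1)
  north (north): (x=2, y=1) -> (x=2, y=0)
  east (east): (x=2, y=0) -> (x=3, y=0)
  south (south): (x=3, y=0) -> (x=3, y=1)
Final: (x=3, y=1)

Answer: Final position: (x=3, y=1)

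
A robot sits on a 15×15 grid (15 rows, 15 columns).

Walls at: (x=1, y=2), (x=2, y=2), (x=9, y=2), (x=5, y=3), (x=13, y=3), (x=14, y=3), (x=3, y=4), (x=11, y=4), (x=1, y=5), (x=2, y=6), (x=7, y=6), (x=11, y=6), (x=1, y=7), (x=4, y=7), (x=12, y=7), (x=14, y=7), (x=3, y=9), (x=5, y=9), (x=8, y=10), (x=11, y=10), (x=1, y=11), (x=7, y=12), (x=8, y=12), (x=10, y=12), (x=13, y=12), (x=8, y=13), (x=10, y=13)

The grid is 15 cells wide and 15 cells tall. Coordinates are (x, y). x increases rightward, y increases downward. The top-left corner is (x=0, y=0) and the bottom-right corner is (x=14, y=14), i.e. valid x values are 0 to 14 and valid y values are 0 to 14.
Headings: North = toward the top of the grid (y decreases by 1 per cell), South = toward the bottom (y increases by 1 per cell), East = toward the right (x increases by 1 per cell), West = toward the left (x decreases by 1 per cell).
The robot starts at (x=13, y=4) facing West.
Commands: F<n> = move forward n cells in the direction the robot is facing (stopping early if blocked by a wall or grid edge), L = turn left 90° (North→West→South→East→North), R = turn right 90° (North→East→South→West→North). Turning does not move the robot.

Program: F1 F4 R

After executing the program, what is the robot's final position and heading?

Start: (x=13, y=4), facing West
  F1: move forward 1, now at (x=12, y=4)
  F4: move forward 0/4 (blocked), now at (x=12, y=4)
  R: turn right, now facing North
Final: (x=12, y=4), facing North

Answer: Final position: (x=12, y=4), facing North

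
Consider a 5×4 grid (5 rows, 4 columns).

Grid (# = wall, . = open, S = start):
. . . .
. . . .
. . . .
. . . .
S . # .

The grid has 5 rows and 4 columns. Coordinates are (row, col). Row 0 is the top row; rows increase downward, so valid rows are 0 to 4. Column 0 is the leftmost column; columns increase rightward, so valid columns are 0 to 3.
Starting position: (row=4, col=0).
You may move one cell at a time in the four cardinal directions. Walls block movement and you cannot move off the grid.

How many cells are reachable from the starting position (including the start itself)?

Answer: Reachable cells: 19

Derivation:
BFS flood-fill from (row=4, col=0):
  Distance 0: (row=4, col=0)
  Distance 1: (row=3, col=0), (row=4, col=1)
  Distance 2: (row=2, col=0), (row=3, col=1)
  Distance 3: (row=1, col=0), (row=2, col=1), (row=3, col=2)
  Distance 4: (row=0, col=0), (row=1, col=1), (row=2, col=2), (row=3, col=3)
  Distance 5: (row=0, col=1), (row=1, col=2), (row=2, col=3), (row=4, col=3)
  Distance 6: (row=0, col=2), (row=1, col=3)
  Distance 7: (row=0, col=3)
Total reachable: 19 (grid has 19 open cells total)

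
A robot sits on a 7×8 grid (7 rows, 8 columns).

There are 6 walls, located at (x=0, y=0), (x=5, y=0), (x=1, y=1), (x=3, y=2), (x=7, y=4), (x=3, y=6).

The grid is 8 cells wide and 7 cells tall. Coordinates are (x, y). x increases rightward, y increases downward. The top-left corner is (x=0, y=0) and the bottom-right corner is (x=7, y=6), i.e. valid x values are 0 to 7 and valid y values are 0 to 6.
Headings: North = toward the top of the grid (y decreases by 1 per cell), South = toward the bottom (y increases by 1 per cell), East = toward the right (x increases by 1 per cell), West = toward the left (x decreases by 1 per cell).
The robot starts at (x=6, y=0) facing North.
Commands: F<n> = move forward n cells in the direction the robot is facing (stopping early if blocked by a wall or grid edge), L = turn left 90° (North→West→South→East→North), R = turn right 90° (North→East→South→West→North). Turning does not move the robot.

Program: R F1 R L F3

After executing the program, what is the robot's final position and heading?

Start: (x=6, y=0), facing North
  R: turn right, now facing East
  F1: move forward 1, now at (x=7, y=0)
  R: turn right, now facing South
  L: turn left, now facing East
  F3: move forward 0/3 (blocked), now at (x=7, y=0)
Final: (x=7, y=0), facing East

Answer: Final position: (x=7, y=0), facing East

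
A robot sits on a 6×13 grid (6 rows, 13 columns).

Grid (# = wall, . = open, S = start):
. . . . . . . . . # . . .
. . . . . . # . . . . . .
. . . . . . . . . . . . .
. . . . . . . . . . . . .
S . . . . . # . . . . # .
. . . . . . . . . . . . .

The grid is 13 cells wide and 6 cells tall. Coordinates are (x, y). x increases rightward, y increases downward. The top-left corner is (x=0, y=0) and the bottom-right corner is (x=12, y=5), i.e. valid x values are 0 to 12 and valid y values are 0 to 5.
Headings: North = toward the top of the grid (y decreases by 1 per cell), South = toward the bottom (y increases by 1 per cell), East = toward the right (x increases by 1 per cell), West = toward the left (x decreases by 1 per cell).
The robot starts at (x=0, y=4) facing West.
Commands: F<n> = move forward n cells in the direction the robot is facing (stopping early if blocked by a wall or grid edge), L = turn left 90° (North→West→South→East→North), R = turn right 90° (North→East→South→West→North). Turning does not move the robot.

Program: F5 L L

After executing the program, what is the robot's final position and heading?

Start: (x=0, y=4), facing West
  F5: move forward 0/5 (blocked), now at (x=0, y=4)
  L: turn left, now facing South
  L: turn left, now facing East
Final: (x=0, y=4), facing East

Answer: Final position: (x=0, y=4), facing East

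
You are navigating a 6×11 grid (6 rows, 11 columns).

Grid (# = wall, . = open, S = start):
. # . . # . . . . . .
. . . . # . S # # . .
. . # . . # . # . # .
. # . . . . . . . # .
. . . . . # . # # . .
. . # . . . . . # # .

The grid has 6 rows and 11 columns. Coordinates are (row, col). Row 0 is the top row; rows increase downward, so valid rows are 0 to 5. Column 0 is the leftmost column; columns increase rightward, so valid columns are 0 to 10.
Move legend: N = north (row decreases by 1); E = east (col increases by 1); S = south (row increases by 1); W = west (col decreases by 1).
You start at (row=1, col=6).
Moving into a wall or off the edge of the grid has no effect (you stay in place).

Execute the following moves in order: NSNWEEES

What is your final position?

Answer: Final position: (row=0, col=8)

Derivation:
Start: (row=1, col=6)
  N (north): (row=1, col=6) -> (row=0, col=6)
  S (south): (row=0, col=6) -> (row=1, col=6)
  N (north): (row=1, col=6) -> (row=0, col=6)
  W (west): (row=0, col=6) -> (row=0, col=5)
  E (east): (row=0, col=5) -> (row=0, col=6)
  E (east): (row=0, col=6) -> (row=0, col=7)
  E (east): (row=0, col=7) -> (row=0, col=8)
  S (south): blocked, stay at (row=0, col=8)
Final: (row=0, col=8)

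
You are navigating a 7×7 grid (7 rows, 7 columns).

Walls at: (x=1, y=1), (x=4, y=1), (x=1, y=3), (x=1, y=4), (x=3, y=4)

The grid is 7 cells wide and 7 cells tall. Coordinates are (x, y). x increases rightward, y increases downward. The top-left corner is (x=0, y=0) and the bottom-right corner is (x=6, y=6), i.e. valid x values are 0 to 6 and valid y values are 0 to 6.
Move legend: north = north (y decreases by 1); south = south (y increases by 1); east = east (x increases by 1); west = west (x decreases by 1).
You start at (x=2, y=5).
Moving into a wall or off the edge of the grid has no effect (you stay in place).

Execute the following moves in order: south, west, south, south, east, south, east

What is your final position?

Answer: Final position: (x=3, y=6)

Derivation:
Start: (x=2, y=5)
  south (south): (x=2, y=5) -> (x=2, y=6)
  west (west): (x=2, y=6) -> (x=1, y=6)
  south (south): blocked, stay at (x=1, y=6)
  south (south): blocked, stay at (x=1, y=6)
  east (east): (x=1, y=6) -> (x=2, y=6)
  south (south): blocked, stay at (x=2, y=6)
  east (east): (x=2, y=6) -> (x=3, y=6)
Final: (x=3, y=6)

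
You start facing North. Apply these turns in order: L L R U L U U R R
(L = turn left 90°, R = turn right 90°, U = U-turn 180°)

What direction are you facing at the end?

Answer: Final heading: South

Derivation:
Start: North
  L (left (90° counter-clockwise)) -> West
  L (left (90° counter-clockwise)) -> South
  R (right (90° clockwise)) -> West
  U (U-turn (180°)) -> East
  L (left (90° counter-clockwise)) -> North
  U (U-turn (180°)) -> South
  U (U-turn (180°)) -> North
  R (right (90° clockwise)) -> East
  R (right (90° clockwise)) -> South
Final: South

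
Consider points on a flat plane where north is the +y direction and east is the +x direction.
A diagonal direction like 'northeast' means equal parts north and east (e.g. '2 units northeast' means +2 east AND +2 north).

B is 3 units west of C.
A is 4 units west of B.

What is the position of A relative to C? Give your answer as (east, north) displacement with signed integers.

Answer: A is at (east=-7, north=0) relative to C.

Derivation:
Place C at the origin (east=0, north=0).
  B is 3 units west of C: delta (east=-3, north=+0); B at (east=-3, north=0).
  A is 4 units west of B: delta (east=-4, north=+0); A at (east=-7, north=0).
Therefore A relative to C: (east=-7, north=0).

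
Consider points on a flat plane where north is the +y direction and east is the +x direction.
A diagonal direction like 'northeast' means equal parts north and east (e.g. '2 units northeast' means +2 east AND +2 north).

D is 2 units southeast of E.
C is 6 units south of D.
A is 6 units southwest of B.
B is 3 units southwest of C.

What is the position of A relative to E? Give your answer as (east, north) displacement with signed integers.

Place E at the origin (east=0, north=0).
  D is 2 units southeast of E: delta (east=+2, north=-2); D at (east=2, north=-2).
  C is 6 units south of D: delta (east=+0, north=-6); C at (east=2, north=-8).
  B is 3 units southwest of C: delta (east=-3, north=-3); B at (east=-1, north=-11).
  A is 6 units southwest of B: delta (east=-6, north=-6); A at (east=-7, north=-17).
Therefore A relative to E: (east=-7, north=-17).

Answer: A is at (east=-7, north=-17) relative to E.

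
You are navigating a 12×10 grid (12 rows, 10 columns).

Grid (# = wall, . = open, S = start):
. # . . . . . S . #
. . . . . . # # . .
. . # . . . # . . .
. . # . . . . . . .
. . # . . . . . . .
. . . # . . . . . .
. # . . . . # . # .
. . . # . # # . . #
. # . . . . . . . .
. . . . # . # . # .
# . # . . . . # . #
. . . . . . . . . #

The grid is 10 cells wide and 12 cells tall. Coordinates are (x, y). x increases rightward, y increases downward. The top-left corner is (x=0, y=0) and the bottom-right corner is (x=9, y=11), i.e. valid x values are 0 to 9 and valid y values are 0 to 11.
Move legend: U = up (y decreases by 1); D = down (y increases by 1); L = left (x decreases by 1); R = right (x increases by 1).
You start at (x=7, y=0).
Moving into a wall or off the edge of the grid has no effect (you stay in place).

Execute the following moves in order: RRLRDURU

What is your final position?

Answer: Final position: (x=8, y=0)

Derivation:
Start: (x=7, y=0)
  R (right): (x=7, y=0) -> (x=8, y=0)
  R (right): blocked, stay at (x=8, y=0)
  L (left): (x=8, y=0) -> (x=7, y=0)
  R (right): (x=7, y=0) -> (x=8, y=0)
  D (down): (x=8, y=0) -> (x=8, y=1)
  U (up): (x=8, y=1) -> (x=8, y=0)
  R (right): blocked, stay at (x=8, y=0)
  U (up): blocked, stay at (x=8, y=0)
Final: (x=8, y=0)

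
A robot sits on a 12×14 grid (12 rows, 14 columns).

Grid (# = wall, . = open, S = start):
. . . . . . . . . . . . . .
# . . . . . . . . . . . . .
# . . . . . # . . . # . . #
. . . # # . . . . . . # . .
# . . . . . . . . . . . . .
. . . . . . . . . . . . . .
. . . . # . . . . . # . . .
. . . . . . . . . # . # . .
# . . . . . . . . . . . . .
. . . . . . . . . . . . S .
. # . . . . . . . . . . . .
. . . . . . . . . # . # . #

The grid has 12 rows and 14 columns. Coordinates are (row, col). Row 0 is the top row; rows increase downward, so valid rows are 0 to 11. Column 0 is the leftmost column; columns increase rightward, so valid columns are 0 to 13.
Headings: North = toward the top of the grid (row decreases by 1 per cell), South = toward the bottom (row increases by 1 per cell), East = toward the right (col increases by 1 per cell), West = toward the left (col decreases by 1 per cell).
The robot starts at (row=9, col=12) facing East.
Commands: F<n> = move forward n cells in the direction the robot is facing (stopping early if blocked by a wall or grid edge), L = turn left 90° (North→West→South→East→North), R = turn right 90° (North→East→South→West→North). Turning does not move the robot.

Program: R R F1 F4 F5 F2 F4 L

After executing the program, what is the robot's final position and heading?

Start: (row=9, col=12), facing East
  R: turn right, now facing South
  R: turn right, now facing West
  F1: move forward 1, now at (row=9, col=11)
  F4: move forward 4, now at (row=9, col=7)
  F5: move forward 5, now at (row=9, col=2)
  F2: move forward 2, now at (row=9, col=0)
  F4: move forward 0/4 (blocked), now at (row=9, col=0)
  L: turn left, now facing South
Final: (row=9, col=0), facing South

Answer: Final position: (row=9, col=0), facing South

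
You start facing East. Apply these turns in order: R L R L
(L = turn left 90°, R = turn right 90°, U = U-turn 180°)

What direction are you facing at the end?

Start: East
  R (right (90° clockwise)) -> South
  L (left (90° counter-clockwise)) -> East
  R (right (90° clockwise)) -> South
  L (left (90° counter-clockwise)) -> East
Final: East

Answer: Final heading: East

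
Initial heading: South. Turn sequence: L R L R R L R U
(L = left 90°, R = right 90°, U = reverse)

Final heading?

Start: South
  L (left (90° counter-clockwise)) -> East
  R (right (90° clockwise)) -> South
  L (left (90° counter-clockwise)) -> East
  R (right (90° clockwise)) -> South
  R (right (90° clockwise)) -> West
  L (left (90° counter-clockwise)) -> South
  R (right (90° clockwise)) -> West
  U (U-turn (180°)) -> East
Final: East

Answer: Final heading: East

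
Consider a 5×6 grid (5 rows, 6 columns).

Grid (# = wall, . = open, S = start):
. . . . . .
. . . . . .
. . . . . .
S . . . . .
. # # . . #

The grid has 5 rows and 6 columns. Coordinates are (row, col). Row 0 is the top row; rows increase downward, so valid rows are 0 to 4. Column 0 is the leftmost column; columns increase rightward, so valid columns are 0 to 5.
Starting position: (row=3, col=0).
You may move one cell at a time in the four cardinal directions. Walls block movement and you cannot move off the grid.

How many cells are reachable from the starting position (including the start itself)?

Answer: Reachable cells: 27

Derivation:
BFS flood-fill from (row=3, col=0):
  Distance 0: (row=3, col=0)
  Distance 1: (row=2, col=0), (row=3, col=1), (row=4, col=0)
  Distance 2: (row=1, col=0), (row=2, col=1), (row=3, col=2)
  Distance 3: (row=0, col=0), (row=1, col=1), (row=2, col=2), (row=3, col=3)
  Distance 4: (row=0, col=1), (row=1, col=2), (row=2, col=3), (row=3, col=4), (row=4, col=3)
  Distance 5: (row=0, col=2), (row=1, col=3), (row=2, col=4), (row=3, col=5), (row=4, col=4)
  Distance 6: (row=0, col=3), (row=1, col=4), (row=2, col=5)
  Distance 7: (row=0, col=4), (row=1, col=5)
  Distance 8: (row=0, col=5)
Total reachable: 27 (grid has 27 open cells total)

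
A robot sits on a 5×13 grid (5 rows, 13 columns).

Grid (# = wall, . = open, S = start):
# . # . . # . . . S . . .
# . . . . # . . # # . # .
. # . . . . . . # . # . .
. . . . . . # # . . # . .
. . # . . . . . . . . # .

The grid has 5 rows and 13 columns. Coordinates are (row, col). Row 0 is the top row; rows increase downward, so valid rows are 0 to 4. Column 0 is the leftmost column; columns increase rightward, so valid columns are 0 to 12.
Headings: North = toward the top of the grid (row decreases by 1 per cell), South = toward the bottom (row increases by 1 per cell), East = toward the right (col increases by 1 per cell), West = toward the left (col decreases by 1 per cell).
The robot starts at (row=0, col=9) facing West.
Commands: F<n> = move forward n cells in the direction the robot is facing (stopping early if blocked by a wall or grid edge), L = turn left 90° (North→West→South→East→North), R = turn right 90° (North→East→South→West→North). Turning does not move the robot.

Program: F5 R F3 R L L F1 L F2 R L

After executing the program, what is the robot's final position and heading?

Start: (row=0, col=9), facing West
  F5: move forward 3/5 (blocked), now at (row=0, col=6)
  R: turn right, now facing North
  F3: move forward 0/3 (blocked), now at (row=0, col=6)
  R: turn right, now facing East
  L: turn left, now facing North
  L: turn left, now facing West
  F1: move forward 0/1 (blocked), now at (row=0, col=6)
  L: turn left, now facing South
  F2: move forward 2, now at (row=2, col=6)
  R: turn right, now facing West
  L: turn left, now facing South
Final: (row=2, col=6), facing South

Answer: Final position: (row=2, col=6), facing South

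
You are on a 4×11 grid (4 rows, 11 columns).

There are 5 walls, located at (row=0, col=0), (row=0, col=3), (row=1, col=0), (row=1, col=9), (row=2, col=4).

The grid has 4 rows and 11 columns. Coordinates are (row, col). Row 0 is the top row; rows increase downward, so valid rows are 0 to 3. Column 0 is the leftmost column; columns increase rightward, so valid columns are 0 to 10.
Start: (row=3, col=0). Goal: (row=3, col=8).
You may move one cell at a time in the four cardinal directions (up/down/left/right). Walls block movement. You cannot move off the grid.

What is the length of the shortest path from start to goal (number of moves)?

Answer: Shortest path length: 8

Derivation:
BFS from (row=3, col=0) until reaching (row=3, col=8):
  Distance 0: (row=3, col=0)
  Distance 1: (row=2, col=0), (row=3, col=1)
  Distance 2: (row=2, col=1), (row=3, col=2)
  Distance 3: (row=1, col=1), (row=2, col=2), (row=3, col=3)
  Distance 4: (row=0, col=1), (row=1, col=2), (row=2, col=3), (row=3, col=4)
  Distance 5: (row=0, col=2), (row=1, col=3), (row=3, col=5)
  Distance 6: (row=1, col=4), (row=2, col=5), (row=3, col=6)
  Distance 7: (row=0, col=4), (row=1, col=5), (row=2, col=6), (row=3, col=7)
  Distance 8: (row=0, col=5), (row=1, col=6), (row=2, col=7), (row=3, col=8)  <- goal reached here
One shortest path (8 moves): (row=3, col=0) -> (row=3, col=1) -> (row=3, col=2) -> (row=3, col=3) -> (row=3, col=4) -> (row=3, col=5) -> (row=3, col=6) -> (row=3, col=7) -> (row=3, col=8)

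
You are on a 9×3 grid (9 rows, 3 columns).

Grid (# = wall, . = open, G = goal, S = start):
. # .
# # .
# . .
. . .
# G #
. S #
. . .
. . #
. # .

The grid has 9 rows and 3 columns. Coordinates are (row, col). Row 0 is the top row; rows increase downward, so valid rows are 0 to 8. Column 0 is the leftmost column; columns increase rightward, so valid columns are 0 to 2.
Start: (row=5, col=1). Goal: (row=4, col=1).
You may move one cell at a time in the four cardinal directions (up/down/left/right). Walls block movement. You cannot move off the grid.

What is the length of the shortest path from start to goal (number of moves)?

Answer: Shortest path length: 1

Derivation:
BFS from (row=5, col=1) until reaching (row=4, col=1):
  Distance 0: (row=5, col=1)
  Distance 1: (row=4, col=1), (row=5, col=0), (row=6, col=1)  <- goal reached here
One shortest path (1 moves): (row=5, col=1) -> (row=4, col=1)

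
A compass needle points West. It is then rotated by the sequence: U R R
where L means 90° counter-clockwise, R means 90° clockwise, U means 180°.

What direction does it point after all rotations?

Start: West
  U (U-turn (180°)) -> East
  R (right (90° clockwise)) -> South
  R (right (90° clockwise)) -> West
Final: West

Answer: Final heading: West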